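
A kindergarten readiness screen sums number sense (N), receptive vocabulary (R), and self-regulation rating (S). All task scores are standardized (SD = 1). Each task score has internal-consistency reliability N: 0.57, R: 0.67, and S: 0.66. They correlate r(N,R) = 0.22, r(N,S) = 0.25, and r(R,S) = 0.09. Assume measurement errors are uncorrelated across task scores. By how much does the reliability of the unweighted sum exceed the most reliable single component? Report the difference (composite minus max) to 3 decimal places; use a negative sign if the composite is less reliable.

Var(sum) = 3 + 1.12 = 4.12; true-score variance = 1.9 + 1.12 = 3.02; composite reliability = 0.7330.
Max component reliability = 0.6700.
Difference = 0.7330 − 0.6700 = 0.063.

0.063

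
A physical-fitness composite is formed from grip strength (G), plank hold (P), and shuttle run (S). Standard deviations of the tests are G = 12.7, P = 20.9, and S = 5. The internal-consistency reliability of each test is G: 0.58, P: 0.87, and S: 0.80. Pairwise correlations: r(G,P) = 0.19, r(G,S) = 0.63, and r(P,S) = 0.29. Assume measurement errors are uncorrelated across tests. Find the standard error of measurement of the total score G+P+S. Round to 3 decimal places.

Var(total) = 623.1 + 241.483 = 864.583.
True-score variance = 493.573 + 241.483 = 735.056, so reliability = 0.8502.
Error variance = 864.583 − 735.056 = 129.527; SEM = √129.527 = 11.381.

11.381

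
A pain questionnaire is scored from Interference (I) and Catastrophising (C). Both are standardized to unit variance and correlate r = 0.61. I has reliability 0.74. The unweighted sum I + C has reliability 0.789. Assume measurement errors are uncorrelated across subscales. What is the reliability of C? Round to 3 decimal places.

Var(I+C) = 2 + 2·0.61 = 3.220.
True-score variance = ρ_I + ρ_C + 2·0.61, so 0.789 = (0.74 + ρ_C + 1.22) / 3.220.
ρ_C = 0.789·3.220 − 0.74 − 1.22 = 0.581.

0.581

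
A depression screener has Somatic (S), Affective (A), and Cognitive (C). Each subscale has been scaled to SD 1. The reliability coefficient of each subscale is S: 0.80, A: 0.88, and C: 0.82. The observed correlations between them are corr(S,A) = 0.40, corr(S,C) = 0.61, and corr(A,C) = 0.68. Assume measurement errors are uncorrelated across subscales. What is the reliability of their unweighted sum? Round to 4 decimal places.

0.9216

Var(S+A+C) = 3 + 2·[0.40 + 0.61 + 0.68] = 3 + 3.38 = 6.38.
Because errors are independent across components, Cov(Tᵢ,Tⱼ) = Cov(Xᵢ,Xⱼ); the off-diagonal part of the true-score variance is the same as above.
True-score variance = [0.80 + 0.88 + 0.82] + 3.38 = 2.5 + 3.38 = 5.88.
Reliability = 5.88 / 6.38 = 0.9216.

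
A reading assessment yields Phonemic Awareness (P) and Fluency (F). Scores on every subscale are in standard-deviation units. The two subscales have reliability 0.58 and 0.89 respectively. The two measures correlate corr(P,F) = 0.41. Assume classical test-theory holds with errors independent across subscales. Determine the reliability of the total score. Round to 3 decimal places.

0.812

Var(P+F) = 2 + 2·[0.41] = 2 + 0.82 = 2.82.
With uncorrelated errors the cross-covariances are all true-score covariance, so they carry over unchanged; only the diagonal terms shrink to ρᵢσᵢ².
True-score variance = [0.58 + 0.89] + 0.82 = 1.47 + 0.82 = 2.29.
Reliability = 2.29 / 2.82 = 0.812.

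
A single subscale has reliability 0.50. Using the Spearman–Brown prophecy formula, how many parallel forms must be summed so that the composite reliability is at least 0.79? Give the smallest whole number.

4

k ≥ ρ*(1−ρ₁)/(ρ₁(1−ρ*)) = 0.79·0.50 / (0.50·0.21) = 3.762.
Smallest integer k = 4.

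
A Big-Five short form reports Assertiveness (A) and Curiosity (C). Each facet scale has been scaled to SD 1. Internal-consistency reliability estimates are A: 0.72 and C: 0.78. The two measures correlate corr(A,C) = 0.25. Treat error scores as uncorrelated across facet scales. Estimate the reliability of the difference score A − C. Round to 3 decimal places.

0.667

Var(A−C) = 1 + 1 − 2·0.25 = 2 − 0.5 = 1.5.
Because errors are independent across components, Cov(Tᵢ,Tⱼ) = Cov(Xᵢ,Xⱼ); the off-diagonal part of the true-score variance is the same as above.
True-score variance = [0.72 + 0.78] − 0.5 = 1.5 − 0.5 = 1.
Reliability = 1 / 1.5 = 0.667.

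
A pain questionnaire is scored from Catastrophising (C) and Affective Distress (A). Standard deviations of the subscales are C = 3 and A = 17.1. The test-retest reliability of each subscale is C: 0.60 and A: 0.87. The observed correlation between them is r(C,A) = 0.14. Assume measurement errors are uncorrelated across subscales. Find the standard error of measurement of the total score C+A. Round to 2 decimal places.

6.45

Var(total) = 301.41 + 14.364 = 315.774.
True-score variance = 259.797 + 14.364 = 274.161, so reliability = 0.8682.
Error variance = 315.774 − 274.161 = 41.6133; SEM = √41.6133 = 6.45.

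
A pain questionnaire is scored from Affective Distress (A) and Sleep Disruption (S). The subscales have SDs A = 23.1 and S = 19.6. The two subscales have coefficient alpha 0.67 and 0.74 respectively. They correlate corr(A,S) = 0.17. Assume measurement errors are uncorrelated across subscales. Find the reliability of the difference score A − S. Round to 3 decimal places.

Var(A−S) = 23.1² + 19.6² − 2·23.1·19.6·0.17 = 917.77 − 153.938 = 763.832.
Under uncorrelated errors the observed covariances equal the true-score covariances, so only the own-variance terms attenuate.
True-score variance = [23.1²·0.67 + 19.6²·0.74] − 153.938 = 641.797 − 153.938 = 487.859.
Reliability = 487.859 / 763.832 = 0.639.

0.639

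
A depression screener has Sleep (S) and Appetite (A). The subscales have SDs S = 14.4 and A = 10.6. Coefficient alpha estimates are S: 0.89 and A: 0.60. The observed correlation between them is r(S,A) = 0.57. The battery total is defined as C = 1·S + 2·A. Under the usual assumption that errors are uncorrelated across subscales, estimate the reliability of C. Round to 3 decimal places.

0.798

Var(C) = 14.4² + 2²·10.6² + 2·[2·14.4·10.6·0.57] = 656.8 + 348.019 = 1004.82.
Because errors are independent across components, Cov(Tᵢ,Tⱼ) = Cov(Xᵢ,Xⱼ); the off-diagonal part of the true-score variance is the same as above.
True-score variance = [14.4²·0.89 + 2²·10.6²·0.60] + 348.019 = 454.214 + 348.019 = 802.234.
Reliability = 802.234 / 1004.82 = 0.798.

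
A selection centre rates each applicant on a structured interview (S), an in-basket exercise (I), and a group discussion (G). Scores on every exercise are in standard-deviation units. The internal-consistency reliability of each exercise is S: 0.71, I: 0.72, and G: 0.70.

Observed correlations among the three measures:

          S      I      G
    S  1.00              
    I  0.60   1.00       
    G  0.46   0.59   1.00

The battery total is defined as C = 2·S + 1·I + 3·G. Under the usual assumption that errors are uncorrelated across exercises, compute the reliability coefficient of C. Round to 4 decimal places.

0.8374

Var(C) = 2² + 1 + 3² + 2·[2·0.60 + 6·0.46 + 3·0.59] = 14 + 11.46 = 25.46.
Under uncorrelated errors the observed covariances equal the true-score covariances, so only the own-variance terms attenuate.
True-score variance = [2²·0.71 + 0.72 + 3²·0.70] + 11.46 = 9.86 + 11.46 = 21.32.
Reliability = 21.32 / 25.46 = 0.8374.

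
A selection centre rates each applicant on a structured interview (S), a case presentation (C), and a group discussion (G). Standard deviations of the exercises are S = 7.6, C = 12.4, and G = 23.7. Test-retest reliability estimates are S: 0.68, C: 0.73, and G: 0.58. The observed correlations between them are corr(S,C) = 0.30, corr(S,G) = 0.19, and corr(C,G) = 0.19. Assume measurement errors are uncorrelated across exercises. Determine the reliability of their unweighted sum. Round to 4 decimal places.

Var(S+C+G) = 7.6² + 12.4² + 23.7² + 2·[7.6·12.4·0.30 + 7.6·23.7·0.19 + 12.4·23.7·0.19] = 773.21 + 236.664 = 1009.87.
Because errors are independent across components, Cov(Tᵢ,Tⱼ) = Cov(Xᵢ,Xⱼ); the off-diagonal part of the true-score variance is the same as above.
True-score variance = [7.6²·0.68 + 12.4²·0.73 + 23.7²·0.58] + 236.664 = 477.302 + 236.664 = 713.966.
Reliability = 713.966 / 1009.87 = 0.7070.

0.7070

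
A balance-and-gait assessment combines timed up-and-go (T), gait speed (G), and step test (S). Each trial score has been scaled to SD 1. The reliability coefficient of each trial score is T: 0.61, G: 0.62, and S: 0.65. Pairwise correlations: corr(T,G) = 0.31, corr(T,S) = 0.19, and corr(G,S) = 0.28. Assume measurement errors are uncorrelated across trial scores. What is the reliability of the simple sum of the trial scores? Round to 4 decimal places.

Var(T+G+S) = 3 + 2·[0.31 + 0.19 + 0.28] = 3 + 1.56 = 4.56.
With uncorrelated errors the cross-covariances are all true-score covariance, so they carry over unchanged; only the diagonal terms shrink to ρᵢσᵢ².
True-score variance = [0.61 + 0.62 + 0.65] + 1.56 = 1.88 + 1.56 = 3.44.
Reliability = 3.44 / 4.56 = 0.7544.

0.7544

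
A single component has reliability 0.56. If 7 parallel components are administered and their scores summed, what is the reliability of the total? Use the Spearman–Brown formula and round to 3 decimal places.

0.899

ρ_k = kρ / (1 + (k−1)ρ) = 7·0.56 / (1 + 6·0.56) = 3.920 / 4.360 = 0.899.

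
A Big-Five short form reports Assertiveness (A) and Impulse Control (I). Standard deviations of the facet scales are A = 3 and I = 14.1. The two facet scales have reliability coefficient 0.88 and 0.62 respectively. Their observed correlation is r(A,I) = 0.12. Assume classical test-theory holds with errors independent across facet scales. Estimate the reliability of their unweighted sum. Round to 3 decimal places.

0.648

Var(A+I) = 3² + 14.1² + 2·[3·14.1·0.12] = 207.81 + 10.152 = 217.962.
Because errors are independent across components, Cov(Tᵢ,Tⱼ) = Cov(Xᵢ,Xⱼ); the off-diagonal part of the true-score variance is the same as above.
True-score variance = [3²·0.88 + 14.1²·0.62] + 10.152 = 131.182 + 10.152 = 141.334.
Reliability = 141.334 / 217.962 = 0.648.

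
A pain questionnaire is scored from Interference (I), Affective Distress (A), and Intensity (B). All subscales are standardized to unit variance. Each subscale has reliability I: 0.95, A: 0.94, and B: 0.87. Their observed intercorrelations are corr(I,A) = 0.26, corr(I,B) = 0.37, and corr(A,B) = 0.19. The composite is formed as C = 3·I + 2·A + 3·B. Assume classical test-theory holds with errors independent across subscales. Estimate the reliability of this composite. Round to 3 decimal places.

0.945

Var(C) = 3² + 2² + 3² + 2·[6·0.26 + 9·0.37 + 6·0.19] = 22 + 12.06 = 34.06.
Under uncorrelated errors the observed covariances equal the true-score covariances, so only the own-variance terms attenuate.
True-score variance = [3²·0.95 + 2²·0.94 + 3²·0.87] + 12.06 = 20.14 + 12.06 = 32.2.
Reliability = 32.2 / 34.06 = 0.945.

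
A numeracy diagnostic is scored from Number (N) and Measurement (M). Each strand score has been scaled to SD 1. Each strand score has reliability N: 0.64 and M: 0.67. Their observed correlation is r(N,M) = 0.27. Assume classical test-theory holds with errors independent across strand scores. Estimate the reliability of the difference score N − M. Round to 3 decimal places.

0.527

Var(N−M) = 1 + 1 − 2·0.27 = 2 − 0.54 = 1.46.
Under uncorrelated errors the observed covariances equal the true-score covariances, so only the own-variance terms attenuate.
True-score variance = [0.64 + 0.67] − 0.54 = 1.31 − 0.54 = 0.77.
Reliability = 0.77 / 1.46 = 0.527.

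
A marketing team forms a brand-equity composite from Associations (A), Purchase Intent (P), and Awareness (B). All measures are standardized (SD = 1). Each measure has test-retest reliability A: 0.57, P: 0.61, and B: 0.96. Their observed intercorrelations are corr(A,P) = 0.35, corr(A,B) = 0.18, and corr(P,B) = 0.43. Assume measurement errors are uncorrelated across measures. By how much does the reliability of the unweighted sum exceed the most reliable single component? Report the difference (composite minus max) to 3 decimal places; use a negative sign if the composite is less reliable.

Var(sum) = 3 + 1.92 = 4.92; true-score variance = 2.14 + 1.92 = 4.06; composite reliability = 0.8252.
Max component reliability = 0.9600.
Difference = 0.8252 − 0.9600 = -0.135.

-0.135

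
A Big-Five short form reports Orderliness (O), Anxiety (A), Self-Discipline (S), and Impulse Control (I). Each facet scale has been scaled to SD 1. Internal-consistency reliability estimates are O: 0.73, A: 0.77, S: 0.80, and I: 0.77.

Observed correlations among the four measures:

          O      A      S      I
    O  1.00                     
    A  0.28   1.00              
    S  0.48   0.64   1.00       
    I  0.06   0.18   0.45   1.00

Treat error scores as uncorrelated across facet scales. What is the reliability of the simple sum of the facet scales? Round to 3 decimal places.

Var(O+A+S+I) = 4 + 2·[0.28 + 0.48 + 0.06 + 0.64 + 0.18 + 0.45] = 4 + 4.18 = 8.18.
With uncorrelated errors the cross-covariances are all true-score covariance, so they carry over unchanged; only the diagonal terms shrink to ρᵢσᵢ².
True-score variance = [0.73 + 0.77 + 0.80 + 0.77] + 4.18 = 3.07 + 4.18 = 7.25.
Reliability = 7.25 / 8.18 = 0.886.

0.886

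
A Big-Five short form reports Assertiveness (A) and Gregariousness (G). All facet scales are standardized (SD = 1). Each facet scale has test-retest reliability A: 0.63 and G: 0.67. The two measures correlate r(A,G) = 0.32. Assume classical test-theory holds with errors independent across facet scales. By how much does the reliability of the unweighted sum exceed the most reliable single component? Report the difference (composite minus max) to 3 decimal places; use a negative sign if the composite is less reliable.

Var(sum) = 2 + 0.64 = 2.64; true-score variance = 1.3 + 0.64 = 1.94; composite reliability = 0.7348.
Max component reliability = 0.6700.
Difference = 0.7348 − 0.6700 = 0.065.

0.065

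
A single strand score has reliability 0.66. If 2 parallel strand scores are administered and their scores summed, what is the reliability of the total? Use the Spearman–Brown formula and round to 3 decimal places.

ρ_k = kρ / (1 + (k−1)ρ) = 2·0.66 / (1 + 1·0.66) = 1.320 / 1.660 = 0.795.

0.795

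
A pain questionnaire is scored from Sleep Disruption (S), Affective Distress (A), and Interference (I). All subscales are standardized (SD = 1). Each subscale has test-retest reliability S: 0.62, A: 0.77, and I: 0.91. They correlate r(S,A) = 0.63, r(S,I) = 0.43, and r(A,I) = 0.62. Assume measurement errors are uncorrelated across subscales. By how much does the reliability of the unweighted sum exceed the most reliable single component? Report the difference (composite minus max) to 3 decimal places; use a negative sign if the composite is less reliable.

-0.020

Var(sum) = 3 + 3.36 = 6.36; true-score variance = 2.3 + 3.36 = 5.66; composite reliability = 0.8899.
Max component reliability = 0.9100.
Difference = 0.8899 − 0.9100 = -0.020.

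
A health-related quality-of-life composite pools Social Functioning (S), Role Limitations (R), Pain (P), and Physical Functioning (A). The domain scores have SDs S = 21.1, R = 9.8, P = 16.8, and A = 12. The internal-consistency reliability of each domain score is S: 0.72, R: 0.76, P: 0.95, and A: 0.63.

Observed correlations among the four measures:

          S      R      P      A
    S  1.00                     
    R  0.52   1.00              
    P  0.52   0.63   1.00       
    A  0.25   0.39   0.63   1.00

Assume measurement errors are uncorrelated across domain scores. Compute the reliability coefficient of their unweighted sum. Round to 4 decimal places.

Var(S+R+P+A) = 21.1² + 9.8² + 16.8² + 12² + 2·[21.1·9.8·0.52 + 21.1·16.8·0.52 + 21.1·12·0.25 + 9.8·16.8·0.63 + 9.8·12·0.39 + 16.8·12·0.63] = 967.49 + 1263.5 = 2230.99.
Because errors are independent across components, Cov(Tᵢ,Tⱼ) = Cov(Xᵢ,Xⱼ); the off-diagonal part of the true-score variance is the same as above.
True-score variance = [21.1²·0.72 + 9.8²·0.76 + 16.8²·0.95 + 12²·0.63] + 1263.5 = 752.39 + 1263.5 = 2015.89.
Reliability = 2015.89 / 2230.99 = 0.9036.

0.9036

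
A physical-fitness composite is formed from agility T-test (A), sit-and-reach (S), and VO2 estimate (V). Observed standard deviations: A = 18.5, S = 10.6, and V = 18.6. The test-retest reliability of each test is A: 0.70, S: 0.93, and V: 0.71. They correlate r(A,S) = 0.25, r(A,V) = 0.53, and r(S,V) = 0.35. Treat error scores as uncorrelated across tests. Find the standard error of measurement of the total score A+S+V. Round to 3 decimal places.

Var(total) = 800.57 + 600.808 = 1401.38.
True-score variance = 589.701 + 600.808 = 1190.51, so reliability = 0.8495.
Error variance = 1401.38 − 1190.51 = 210.869; SEM = √210.869 = 14.521.

14.521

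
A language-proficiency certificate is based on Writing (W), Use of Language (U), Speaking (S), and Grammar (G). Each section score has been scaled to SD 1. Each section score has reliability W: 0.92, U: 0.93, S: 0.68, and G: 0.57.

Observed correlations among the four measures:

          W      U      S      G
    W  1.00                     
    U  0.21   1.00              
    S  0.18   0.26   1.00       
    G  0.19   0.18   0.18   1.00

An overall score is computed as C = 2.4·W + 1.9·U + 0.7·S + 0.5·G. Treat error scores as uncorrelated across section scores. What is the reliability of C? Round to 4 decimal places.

0.9314

Var(C) = 2.4² + 1.9² + 0.7² + 0.5² + 2·[4.56·0.21 + 1.68·0.18 + 1.2·0.19 + 1.33·0.26 + 0.95·0.18 + 0.35·0.18] = 10.11 + 4.1356 = 14.2456.
Because errors are independent across components, Cov(Tᵢ,Tⱼ) = Cov(Xᵢ,Xⱼ); the off-diagonal part of the true-score variance is the same as above.
True-score variance = [2.4²·0.92 + 1.9²·0.93 + 0.7²·0.68 + 0.5²·0.57] + 4.1356 = 9.1322 + 4.1356 = 13.2678.
Reliability = 13.2678 / 14.2456 = 0.9314.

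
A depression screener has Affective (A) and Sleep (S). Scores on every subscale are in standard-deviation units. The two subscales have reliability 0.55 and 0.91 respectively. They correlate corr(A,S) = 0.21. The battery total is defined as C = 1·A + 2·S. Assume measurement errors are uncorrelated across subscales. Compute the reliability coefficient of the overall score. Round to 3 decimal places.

Var(C) = 1 + 2² + 2·[2·0.21] = 5 + 0.84 = 5.84.
Under uncorrelated errors the observed covariances equal the true-score covariances, so only the own-variance terms attenuate.
True-score variance = [0.55 + 2²·0.91] + 0.84 = 4.19 + 0.84 = 5.03.
Reliability = 5.03 / 5.84 = 0.861.

0.861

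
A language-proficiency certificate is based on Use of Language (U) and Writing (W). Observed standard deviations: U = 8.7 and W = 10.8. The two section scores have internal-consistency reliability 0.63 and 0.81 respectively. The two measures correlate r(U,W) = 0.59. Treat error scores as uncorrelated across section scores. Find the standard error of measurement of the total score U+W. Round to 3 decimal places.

7.083

Var(total) = 192.33 + 110.873 = 303.203.
True-score variance = 142.163 + 110.873 = 253.036, so reliability = 0.8345.
Error variance = 303.203 − 253.036 = 50.1669; SEM = √50.1669 = 7.083.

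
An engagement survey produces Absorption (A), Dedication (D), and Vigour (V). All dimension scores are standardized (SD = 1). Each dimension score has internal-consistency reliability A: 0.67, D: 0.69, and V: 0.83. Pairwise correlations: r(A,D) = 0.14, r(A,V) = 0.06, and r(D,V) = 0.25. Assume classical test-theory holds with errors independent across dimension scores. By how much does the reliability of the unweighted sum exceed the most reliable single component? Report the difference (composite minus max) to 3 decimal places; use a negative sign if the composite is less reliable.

Var(sum) = 3 + 0.9 = 3.9; true-score variance = 2.19 + 0.9 = 3.09; composite reliability = 0.7923.
Max component reliability = 0.8300.
Difference = 0.7923 − 0.8300 = -0.038.

-0.038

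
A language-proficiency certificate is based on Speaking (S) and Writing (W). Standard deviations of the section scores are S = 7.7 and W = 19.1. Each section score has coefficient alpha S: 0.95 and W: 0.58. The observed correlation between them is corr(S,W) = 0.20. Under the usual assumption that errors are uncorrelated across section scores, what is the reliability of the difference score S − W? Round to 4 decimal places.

Var(S−W) = 7.7² + 19.1² − 2·7.7·19.1·0.20 = 424.1 − 58.828 = 365.272.
Under uncorrelated errors the observed covariances equal the true-score covariances, so only the own-variance terms attenuate.
True-score variance = [7.7²·0.95 + 19.1²·0.58] − 58.828 = 267.915 − 58.828 = 209.087.
Reliability = 209.087 / 365.272 = 0.5724.

0.5724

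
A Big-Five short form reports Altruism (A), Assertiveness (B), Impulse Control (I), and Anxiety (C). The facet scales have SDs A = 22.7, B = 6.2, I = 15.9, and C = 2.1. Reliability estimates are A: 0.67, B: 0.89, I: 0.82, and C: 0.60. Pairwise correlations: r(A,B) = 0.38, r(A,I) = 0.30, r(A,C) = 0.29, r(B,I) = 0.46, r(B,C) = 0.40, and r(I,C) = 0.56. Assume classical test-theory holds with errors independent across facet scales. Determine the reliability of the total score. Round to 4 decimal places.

Var(A+B+I+C) = 22.7² + 6.2² + 15.9² + 2.1² + 2·[22.7·6.2·0.38 + 22.7·15.9·0.30 + 22.7·2.1·0.29 + 6.2·15.9·0.46 + 6.2·2.1·0.40 + 15.9·2.1·0.56] = 810.95 + 489.675 = 1300.63.
Because errors are independent across components, Cov(Tᵢ,Tⱼ) = Cov(Xᵢ,Xⱼ); the off-diagonal part of the true-score variance is the same as above.
True-score variance = [22.7²·0.67 + 6.2²·0.89 + 15.9²·0.82 + 2.1²·0.60] + 489.675 = 589.406 + 489.675 = 1079.08.
Reliability = 1079.08 / 1300.63 = 0.8297.

0.8297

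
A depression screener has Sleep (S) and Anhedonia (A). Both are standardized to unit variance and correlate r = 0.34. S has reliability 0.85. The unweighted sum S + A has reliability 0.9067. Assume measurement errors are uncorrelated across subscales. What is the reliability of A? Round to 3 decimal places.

Var(S+A) = 2 + 2·0.34 = 2.680.
True-score variance = ρ_S + ρ_A + 2·0.34, so 0.9067 = (0.85 + ρ_A + 0.68) / 2.680.
ρ_A = 0.9067·2.680 − 0.85 − 0.68 = 0.900.

0.900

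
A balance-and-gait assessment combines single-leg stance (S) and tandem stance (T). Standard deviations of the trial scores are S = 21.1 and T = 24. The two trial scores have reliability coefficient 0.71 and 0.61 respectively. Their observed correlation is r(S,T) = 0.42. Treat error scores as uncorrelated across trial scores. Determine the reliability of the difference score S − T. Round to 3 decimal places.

Var(S−T) = 21.1² + 24² − 2·21.1·24·0.42 = 1021.21 − 425.376 = 595.834.
With uncorrelated errors the cross-covariances are all true-score covariance, so they carry over unchanged; only the diagonal terms shrink to ρᵢσᵢ².
True-score variance = [21.1²·0.71 + 24²·0.61] − 425.376 = 667.459 − 425.376 = 242.083.
Reliability = 242.083 / 595.834 = 0.406.

0.406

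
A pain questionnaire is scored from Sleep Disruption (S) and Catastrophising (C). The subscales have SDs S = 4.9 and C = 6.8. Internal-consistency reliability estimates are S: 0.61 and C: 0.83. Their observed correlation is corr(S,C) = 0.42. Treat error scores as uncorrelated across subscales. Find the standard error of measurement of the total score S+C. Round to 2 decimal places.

4.15

Var(total) = 70.25 + 27.9888 = 98.2388.
True-score variance = 53.0253 + 27.9888 = 81.0141, so reliability = 0.8247.
Error variance = 98.2388 − 81.0141 = 17.2247; SEM = √17.2247 = 4.15.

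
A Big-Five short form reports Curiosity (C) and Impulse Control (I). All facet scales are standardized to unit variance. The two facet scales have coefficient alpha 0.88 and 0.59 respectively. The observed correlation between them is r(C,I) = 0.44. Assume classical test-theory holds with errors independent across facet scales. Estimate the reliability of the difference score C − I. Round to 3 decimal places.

0.527

Var(C−I) = 1 + 1 − 2·0.44 = 2 − 0.88 = 1.12.
Under uncorrelated errors the observed covariances equal the true-score covariances, so only the own-variance terms attenuate.
True-score variance = [0.88 + 0.59] − 0.88 = 1.47 − 0.88 = 0.59.
Reliability = 0.59 / 1.12 = 0.527.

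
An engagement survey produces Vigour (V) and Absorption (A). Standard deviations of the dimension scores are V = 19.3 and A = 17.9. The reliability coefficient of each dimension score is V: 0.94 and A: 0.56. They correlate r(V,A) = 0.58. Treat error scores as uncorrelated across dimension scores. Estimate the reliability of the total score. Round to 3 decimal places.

0.851

Var(V+A) = 19.3² + 17.9² + 2·[19.3·17.9·0.58] = 692.9 + 400.745 = 1093.65.
Because errors are independent across components, Cov(Tᵢ,Tⱼ) = Cov(Xᵢ,Xⱼ); the off-diagonal part of the true-score variance is the same as above.
True-score variance = [19.3²·0.94 + 17.9²·0.56] + 400.745 = 529.57 + 400.745 = 930.315.
Reliability = 930.315 / 1093.65 = 0.851.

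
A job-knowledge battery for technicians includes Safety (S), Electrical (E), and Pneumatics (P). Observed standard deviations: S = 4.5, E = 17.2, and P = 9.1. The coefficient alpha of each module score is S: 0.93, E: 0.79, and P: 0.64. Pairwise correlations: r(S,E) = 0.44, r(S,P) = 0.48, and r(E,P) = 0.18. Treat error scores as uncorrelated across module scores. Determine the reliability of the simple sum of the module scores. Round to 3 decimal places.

0.834

Var(S+E+P) = 4.5² + 17.2² + 9.1² + 2·[4.5·17.2·0.44 + 4.5·9.1·0.48 + 17.2·9.1·0.18] = 398.9 + 163.771 = 562.671.
With uncorrelated errors the cross-covariances are all true-score covariance, so they carry over unchanged; only the diagonal terms shrink to ρᵢσᵢ².
True-score variance = [4.5²·0.93 + 17.2²·0.79 + 9.1²·0.64] + 163.771 = 305.544 + 163.771 = 469.316.
Reliability = 469.316 / 562.671 = 0.834.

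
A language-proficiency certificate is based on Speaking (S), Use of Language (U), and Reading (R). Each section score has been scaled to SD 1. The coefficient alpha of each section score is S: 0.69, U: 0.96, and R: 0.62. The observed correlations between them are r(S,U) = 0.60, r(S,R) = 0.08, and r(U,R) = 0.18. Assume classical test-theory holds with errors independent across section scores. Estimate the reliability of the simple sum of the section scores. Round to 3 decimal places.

Var(S+U+R) = 3 + 2·[0.60 + 0.08 + 0.18] = 3 + 1.72 = 4.72.
With uncorrelated errors the cross-covariances are all true-score covariance, so they carry over unchanged; only the diagonal terms shrink to ρᵢσᵢ².
True-score variance = [0.69 + 0.96 + 0.62] + 1.72 = 2.27 + 1.72 = 3.99.
Reliability = 3.99 / 4.72 = 0.845.

0.845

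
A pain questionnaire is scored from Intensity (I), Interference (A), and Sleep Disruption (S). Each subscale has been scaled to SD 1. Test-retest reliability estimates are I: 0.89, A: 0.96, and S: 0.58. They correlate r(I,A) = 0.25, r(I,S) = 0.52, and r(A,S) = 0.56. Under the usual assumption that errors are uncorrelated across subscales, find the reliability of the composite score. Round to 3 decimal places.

0.899

Var(I+A+S) = 3 + 2·[0.25 + 0.52 + 0.56] = 3 + 2.66 = 5.66.
Under uncorrelated errors the observed covariances equal the true-score covariances, so only the own-variance terms attenuate.
True-score variance = [0.89 + 0.96 + 0.58] + 2.66 = 2.43 + 2.66 = 5.09.
Reliability = 5.09 / 5.66 = 0.899.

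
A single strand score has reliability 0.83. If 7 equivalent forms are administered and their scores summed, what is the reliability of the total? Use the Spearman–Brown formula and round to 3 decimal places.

ρ_k = kρ / (1 + (k−1)ρ) = 7·0.83 / (1 + 6·0.83) = 5.810 / 5.980 = 0.972.

0.972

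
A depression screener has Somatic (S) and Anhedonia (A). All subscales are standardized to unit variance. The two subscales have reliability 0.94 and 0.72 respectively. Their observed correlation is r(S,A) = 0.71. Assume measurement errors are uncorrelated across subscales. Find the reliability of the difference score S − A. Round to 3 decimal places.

Var(S−A) = 1 + 1 − 2·0.71 = 2 − 1.42 = 0.58.
With uncorrelated errors the cross-covariances are all true-score covariance, so they carry over unchanged; only the diagonal terms shrink to ρᵢσᵢ².
True-score variance = [0.94 + 0.72] − 1.42 = 1.66 − 1.42 = 0.24.
Reliability = 0.24 / 0.58 = 0.414.

0.414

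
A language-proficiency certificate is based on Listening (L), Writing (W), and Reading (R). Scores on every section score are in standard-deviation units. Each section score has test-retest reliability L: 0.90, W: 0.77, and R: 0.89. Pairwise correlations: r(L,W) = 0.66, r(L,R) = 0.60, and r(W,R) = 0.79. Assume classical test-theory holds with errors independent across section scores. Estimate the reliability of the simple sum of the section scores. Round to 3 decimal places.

0.938

Var(L+W+R) = 3 + 2·[0.66 + 0.60 + 0.79] = 3 + 4.1 = 7.1.
Under uncorrelated errors the observed covariances equal the true-score covariances, so only the own-variance terms attenuate.
True-score variance = [0.90 + 0.77 + 0.89] + 4.1 = 2.56 + 4.1 = 6.66.
Reliability = 6.66 / 7.1 = 0.938.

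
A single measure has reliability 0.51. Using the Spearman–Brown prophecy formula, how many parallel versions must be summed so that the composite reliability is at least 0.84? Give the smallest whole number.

6

k ≥ ρ*(1−ρ₁)/(ρ₁(1−ρ*)) = 0.84·0.49 / (0.51·0.16) = 5.044.
Smallest integer k = 6.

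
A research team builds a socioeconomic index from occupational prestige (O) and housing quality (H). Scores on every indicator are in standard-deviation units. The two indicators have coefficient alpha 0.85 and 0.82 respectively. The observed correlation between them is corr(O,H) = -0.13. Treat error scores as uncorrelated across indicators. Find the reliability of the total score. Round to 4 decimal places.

0.8103

Var(O+H) = 2 + 2·[(-0.13)] = 2 − 0.26 = 1.74.
Under uncorrelated errors the observed covariances equal the true-score covariances, so only the own-variance terms attenuate.
True-score variance = [0.85 + 0.82] − 0.26 = 1.67 − 0.26 = 1.41.
Reliability = 1.41 / 1.74 = 0.8103.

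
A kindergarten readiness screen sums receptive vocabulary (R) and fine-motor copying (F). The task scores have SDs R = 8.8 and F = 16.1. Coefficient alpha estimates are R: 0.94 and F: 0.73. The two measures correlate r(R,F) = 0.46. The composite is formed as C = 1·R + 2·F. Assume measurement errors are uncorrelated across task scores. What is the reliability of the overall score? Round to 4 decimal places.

Var(C) = 8.8² + 2²·16.1² + 2·[2·8.8·16.1·0.46] = 1114.28 + 260.691 = 1374.97.
Because errors are independent across components, Cov(Tᵢ,Tⱼ) = Cov(Xᵢ,Xⱼ); the off-diagonal part of the true-score variance is the same as above.
True-score variance = [8.8²·0.94 + 2²·16.1²·0.73] + 260.691 = 829.687 + 260.691 = 1090.38.
Reliability = 1090.38 / 1374.97 = 0.7930.

0.7930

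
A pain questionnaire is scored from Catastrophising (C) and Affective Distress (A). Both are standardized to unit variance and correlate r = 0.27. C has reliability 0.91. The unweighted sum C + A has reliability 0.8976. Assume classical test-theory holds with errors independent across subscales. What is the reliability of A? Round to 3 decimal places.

0.830

Var(C+A) = 2 + 2·0.27 = 2.540.
True-score variance = ρ_C + ρ_A + 2·0.27, so 0.8976 = (0.91 + ρ_A + 0.54) / 2.540.
ρ_A = 0.8976·2.540 − 0.91 − 0.54 = 0.830.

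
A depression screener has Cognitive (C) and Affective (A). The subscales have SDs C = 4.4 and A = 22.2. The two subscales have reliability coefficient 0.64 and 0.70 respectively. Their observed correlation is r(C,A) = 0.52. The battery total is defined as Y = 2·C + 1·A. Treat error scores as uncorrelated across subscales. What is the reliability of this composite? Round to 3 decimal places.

0.773

Var(Y) = 2²·4.4² + 22.2² + 2·[2·4.4·22.2·0.52] = 570.28 + 203.174 = 773.454.
Because errors are independent across components, Cov(Tᵢ,Tⱼ) = Cov(Xᵢ,Xⱼ); the off-diagonal part of the true-score variance is the same as above.
True-score variance = [2²·4.4²·0.64 + 22.2²·0.70] + 203.174 = 394.55 + 203.174 = 597.724.
Reliability = 597.724 / 773.454 = 0.773.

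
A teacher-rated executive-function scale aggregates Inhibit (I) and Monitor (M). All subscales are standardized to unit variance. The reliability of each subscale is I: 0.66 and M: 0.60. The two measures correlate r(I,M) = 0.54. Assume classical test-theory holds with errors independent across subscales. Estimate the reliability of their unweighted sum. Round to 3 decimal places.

0.760

Var(I+M) = 2 + 2·[0.54] = 2 + 1.08 = 3.08.
Because errors are independent across components, Cov(Tᵢ,Tⱼ) = Cov(Xᵢ,Xⱼ); the off-diagonal part of the true-score variance is the same as above.
True-score variance = [0.66 + 0.60] + 1.08 = 1.26 + 1.08 = 2.34.
Reliability = 2.34 / 3.08 = 0.760.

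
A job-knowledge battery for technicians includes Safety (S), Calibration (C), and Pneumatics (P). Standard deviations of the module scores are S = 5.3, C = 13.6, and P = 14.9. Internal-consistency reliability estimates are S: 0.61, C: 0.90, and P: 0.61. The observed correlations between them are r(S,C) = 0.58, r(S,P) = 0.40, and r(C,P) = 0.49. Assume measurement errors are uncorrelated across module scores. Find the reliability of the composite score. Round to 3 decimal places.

0.851

Var(S+C+P) = 5.3² + 13.6² + 14.9² + 2·[5.3·13.6·0.58 + 5.3·14.9·0.40 + 13.6·14.9·0.49] = 435.06 + 345.376 = 780.436.
With uncorrelated errors the cross-covariances are all true-score covariance, so they carry over unchanged; only the diagonal terms shrink to ρᵢσᵢ².
True-score variance = [5.3²·0.61 + 13.6²·0.90 + 14.9²·0.61] + 345.376 = 319.025 + 345.376 = 664.401.
Reliability = 664.401 / 780.436 = 0.851.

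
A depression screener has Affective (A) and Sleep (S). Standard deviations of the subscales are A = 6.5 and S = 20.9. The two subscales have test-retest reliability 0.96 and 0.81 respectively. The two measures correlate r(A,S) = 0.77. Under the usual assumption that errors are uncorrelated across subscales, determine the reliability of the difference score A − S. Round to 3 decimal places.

0.686

Var(A−S) = 6.5² + 20.9² − 2·6.5·20.9·0.77 = 479.06 − 209.209 = 269.851.
Under uncorrelated errors the observed covariances equal the true-score covariances, so only the own-variance terms attenuate.
True-score variance = [6.5²·0.96 + 20.9²·0.81] − 209.209 = 394.376 − 209.209 = 185.167.
Reliability = 185.167 / 269.851 = 0.686.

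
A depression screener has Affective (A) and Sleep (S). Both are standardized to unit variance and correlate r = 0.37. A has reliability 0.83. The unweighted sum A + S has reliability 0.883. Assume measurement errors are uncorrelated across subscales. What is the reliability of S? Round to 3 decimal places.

0.849

Var(A+S) = 2 + 2·0.37 = 2.740.
True-score variance = ρ_A + ρ_S + 2·0.37, so 0.883 = (0.83 + ρ_S + 0.74) / 2.740.
ρ_S = 0.883·2.740 − 0.83 − 0.74 = 0.849.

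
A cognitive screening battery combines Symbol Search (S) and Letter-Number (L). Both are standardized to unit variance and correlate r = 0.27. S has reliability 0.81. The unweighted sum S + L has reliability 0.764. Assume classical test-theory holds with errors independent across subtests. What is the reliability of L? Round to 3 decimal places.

0.591

Var(S+L) = 2 + 2·0.27 = 2.540.
True-score variance = ρ_S + ρ_L + 2·0.27, so 0.764 = (0.81 + ρ_L + 0.54) / 2.540.
ρ_L = 0.764·2.540 − 0.81 − 0.54 = 0.591.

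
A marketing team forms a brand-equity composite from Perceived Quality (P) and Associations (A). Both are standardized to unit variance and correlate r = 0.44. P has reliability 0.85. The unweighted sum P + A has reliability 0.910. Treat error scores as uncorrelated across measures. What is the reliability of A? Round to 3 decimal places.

Var(P+A) = 2 + 2·0.44 = 2.880.
True-score variance = ρ_P + ρ_A + 2·0.44, so 0.910 = (0.85 + ρ_A + 0.88) / 2.880.
ρ_A = 0.910·2.880 − 0.85 − 0.88 = 0.891.

0.891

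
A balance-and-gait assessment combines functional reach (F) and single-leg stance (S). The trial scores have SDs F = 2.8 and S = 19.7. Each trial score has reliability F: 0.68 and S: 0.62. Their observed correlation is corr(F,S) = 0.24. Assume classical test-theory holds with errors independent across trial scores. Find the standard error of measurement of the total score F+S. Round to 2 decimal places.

12.25

Var(total) = 395.93 + 26.4768 = 422.407.
True-score variance = 245.947 + 26.4768 = 272.424, so reliability = 0.6449.
Error variance = 422.407 − 272.424 = 149.983; SEM = √149.983 = 12.25.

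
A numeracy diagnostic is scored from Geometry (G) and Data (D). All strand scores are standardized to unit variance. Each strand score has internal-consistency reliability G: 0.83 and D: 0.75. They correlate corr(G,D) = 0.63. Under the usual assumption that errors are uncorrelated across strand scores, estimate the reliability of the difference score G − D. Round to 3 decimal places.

0.432

Var(G−D) = 1 + 1 − 2·0.63 = 2 − 1.26 = 0.74.
Because errors are independent across components, Cov(Tᵢ,Tⱼ) = Cov(Xᵢ,Xⱼ); the off-diagonal part of the true-score variance is the same as above.
True-score variance = [0.83 + 0.75] − 1.26 = 1.58 − 1.26 = 0.32.
Reliability = 0.32 / 0.74 = 0.432.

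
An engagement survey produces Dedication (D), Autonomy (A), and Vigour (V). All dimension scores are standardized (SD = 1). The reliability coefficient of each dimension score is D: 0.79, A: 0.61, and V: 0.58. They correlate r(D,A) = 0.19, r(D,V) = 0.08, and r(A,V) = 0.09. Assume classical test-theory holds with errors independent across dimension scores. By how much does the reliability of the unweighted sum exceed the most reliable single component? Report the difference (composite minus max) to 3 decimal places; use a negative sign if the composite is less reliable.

Var(sum) = 3 + 0.72 = 3.72; true-score variance = 1.98 + 0.72 = 2.7; composite reliability = 0.7258.
Max component reliability = 0.7900.
Difference = 0.7258 − 0.7900 = -0.064.

-0.064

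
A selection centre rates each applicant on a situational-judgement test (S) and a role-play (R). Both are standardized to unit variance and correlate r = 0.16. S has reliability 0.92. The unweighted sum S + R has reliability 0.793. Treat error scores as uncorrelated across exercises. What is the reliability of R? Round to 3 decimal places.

0.600

Var(S+R) = 2 + 2·0.16 = 2.320.
True-score variance = ρ_S + ρ_R + 2·0.16, so 0.793 = (0.92 + ρ_R + 0.32) / 2.320.
ρ_R = 0.793·2.320 − 0.92 − 0.32 = 0.600.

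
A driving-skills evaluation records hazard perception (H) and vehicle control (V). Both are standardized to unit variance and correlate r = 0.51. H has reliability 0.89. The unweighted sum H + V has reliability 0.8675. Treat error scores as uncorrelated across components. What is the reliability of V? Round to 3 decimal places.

0.710

Var(H+V) = 2 + 2·0.51 = 3.020.
True-score variance = ρ_H + ρ_V + 2·0.51, so 0.8675 = (0.89 + ρ_V + 1.02) / 3.020.
ρ_V = 0.8675·3.020 − 0.89 − 1.02 = 0.710.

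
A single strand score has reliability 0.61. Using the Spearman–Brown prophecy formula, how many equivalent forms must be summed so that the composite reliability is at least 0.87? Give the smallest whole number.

5

k ≥ ρ*(1−ρ₁)/(ρ₁(1−ρ*)) = 0.87·0.39 / (0.61·0.13) = 4.279.
Smallest integer k = 5.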